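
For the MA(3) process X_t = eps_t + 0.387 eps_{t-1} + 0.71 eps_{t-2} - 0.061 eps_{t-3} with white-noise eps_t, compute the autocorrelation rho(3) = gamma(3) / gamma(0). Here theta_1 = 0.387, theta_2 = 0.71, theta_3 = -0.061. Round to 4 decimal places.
\rho(3) = -0.0368

For an MA(q) process with theta_0 = 1, the autocovariance is
  gamma(k) = sigma^2 * sum_{i=0..q-k} theta_i * theta_{i+k},
and rho(k) = gamma(k) / gamma(0). Sigma^2 cancels.
  numerator   = (1)*(-0.061) = -0.061.
  denominator = (1)^2 + (0.387)^2 + (0.71)^2 + (-0.061)^2 = 1.65759.
  rho(3) = -0.061 / 1.65759 = -0.0368.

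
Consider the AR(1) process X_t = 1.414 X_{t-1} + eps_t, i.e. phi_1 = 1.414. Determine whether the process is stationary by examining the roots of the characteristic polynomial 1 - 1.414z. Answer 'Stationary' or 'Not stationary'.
\text{Not stationary}

The AR(p) characteristic polynomial is P(z) = 1 - 1.414z.
Stationarity requires all roots to lie outside the unit circle, i.e. |z| > 1 for every root.
This is linear in z: 1 + (-1.414) z = 0  =>  z = -1/(-1.414) = 0.707214,  |z| = 0.707214.
Moduli of all roots: 0.7072.
All moduli strictly greater than 1? No.
Verdict: Not stationary.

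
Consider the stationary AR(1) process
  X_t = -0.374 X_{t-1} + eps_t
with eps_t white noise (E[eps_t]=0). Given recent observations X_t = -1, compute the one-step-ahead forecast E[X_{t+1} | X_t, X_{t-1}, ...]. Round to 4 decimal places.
E[X_{t+1} \mid \mathcal F_t] = 0.3740

For an AR(p) model X_t = c + sum_i phi_i X_{t-i} + eps_t, the
one-step-ahead conditional mean is
  E[X_{t+1} | X_t, ...] = c + sum_i phi_i X_{t+1-i}.
Substitute known values:
  E[X_{t+1} | ...] = (-0.374) * (-1)
                   = 0.3740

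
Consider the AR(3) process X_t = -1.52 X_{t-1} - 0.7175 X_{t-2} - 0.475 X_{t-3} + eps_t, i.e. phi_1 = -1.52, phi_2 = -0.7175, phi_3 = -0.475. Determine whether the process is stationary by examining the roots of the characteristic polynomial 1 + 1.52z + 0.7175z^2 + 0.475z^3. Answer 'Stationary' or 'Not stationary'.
\text{Not stationary}

The AR(p) characteristic polynomial is P(z) = 1 + 1.52z + 0.7175z^2 + 0.475z^3.
Stationarity requires all roots to lie outside the unit circle, i.e. |z| > 1 for every root.
Degree 3: look for a simple real root z0 first, then factor out (1 - z/z0) and solve the remaining quadratic.
Testing z0 = -0.8: P(-0.8) = 1 + (1.52)(-0.8) + (0.7175)(-0.8)^2 + (0.475)(-0.8)^3
  = 1 + (-1.216) + (0.4592) + (-0.2432) = 0.  So z_0 = -0.8 is a root, |z_0| = 0.8.
Divide out the factor (1 + 1.25 z) = (1 - z/z0) (since 1/z0 = -1.25):
  P(z) = (1 + 1.25 z)(1 + (0.27) z + (0.38) z^2)
  [check: z-coef 0.27 - (-1.25) = 1.52; z^2-coef 0.38 - (-1.25)(0.27) = 0.7175; z^3-coef -(-1.25)(0.38) = 0.475.]
Remaining roots from the quadratic factor 1 + (0.27) z + (0.38) z^2:
  Set 1 + (0.27) z + (0.38) z^2 = 0, i.e. a z^2 + b z + c = 0 with a = 0.38, b = 0.27, c = 1.
  Discriminant D = b^2 - 4ac = (0.27)^2 - 4*(0.38)*1 = 0.0729 - (1.52) = -1.4471.
  D < 0, so the roots are the complex-conjugate pair z = (-b +/- i sqrt(-D)) / (2a) = -0.3553 +/- 1.5828i.
  For a conjugate pair |z|^2 = z * conj(z) = (product of roots) = c/a = 1/(0.38) = 2.631579, so |z| = sqrt(2.631579) = 1.6222 for both roots.
Moduli of all roots: 0.8000, 1.6222, 1.6222.
All moduli strictly greater than 1? No.
Verdict: Not stationary.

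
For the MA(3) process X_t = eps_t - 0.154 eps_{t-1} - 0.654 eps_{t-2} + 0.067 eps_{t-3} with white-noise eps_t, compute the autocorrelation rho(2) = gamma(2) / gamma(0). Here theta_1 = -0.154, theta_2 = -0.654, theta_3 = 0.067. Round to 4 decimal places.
\rho(2) = -0.4563

For an MA(q) process with theta_0 = 1, the autocovariance is
  gamma(k) = sigma^2 * sum_{i=0..q-k} theta_i * theta_{i+k},
and rho(k) = gamma(k) / gamma(0). Sigma^2 cancels.
  numerator   = (1)*(-0.654) + (-0.154)*(0.067) = -0.664318.
  denominator = (1)^2 + (-0.154)^2 + (-0.654)^2 + (0.067)^2 = 1.455921.
  rho(2) = -0.664318 / 1.455921 = -0.4563.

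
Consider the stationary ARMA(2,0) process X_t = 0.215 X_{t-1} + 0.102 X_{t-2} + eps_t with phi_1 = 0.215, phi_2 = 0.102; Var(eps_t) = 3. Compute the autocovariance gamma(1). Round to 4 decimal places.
\gamma(1) = 0.7699

Multiply the model equation by X_{t-k} and take expectations. With theta_0 = psi_0 = 1 and psi_j the MA(infinity) weights, this gives
  gamma(k) - sum_i phi_i gamma(k-i) = c_k,
  c_k = sigma^2 * sum_{j=k..q} theta_j psi_{j-k}   (c_k = 0 for k > q),
using gamma(-m) = gamma(m).
Pure AR (q = 0): c_0 = sigma^2 = 3, c_k = 0 for k >= 1.
Equations for k = 0, 1, 2 (AR order 2, c_2 = 0):
  (E0) gamma(0) = phi_1 gamma(1) + phi_2 gamma(2) + c_0
  (E1) gamma(1) = phi_1 gamma(0) + phi_2 gamma(1) + c_1
  (E2) gamma(2) = phi_1 gamma(1) + phi_2 gamma(0)
From (E1): gamma(1) = A gamma(0) + B with
  A = phi_1 / (1 - phi_2) = 0.215 / 0.898 = 0.239421,   B = c_1 / (1 - phi_2) = 0 / 0.898 = 0.
Insert (E2) into (E0): gamma(0) (1 - phi_2^2) = phi_1 (1 + phi_2) gamma(1) + c_0.
  phi_1 (1 + phi_2) = (0.215)(1.102) = 0.23693,   1 - phi_2^2 = 0.989596.
Replace gamma(1) by A gamma(0) + B and collect gamma(0):
  gamma(0) [0.989596 - (0.23693)(0.239421)] = c_0 = 3
  gamma(0) * 0.93287 = 3
  gamma(0) = 3 / 0.93287 = 3.215882.
  gamma(1) = A gamma(0) = (0.239421)(3.215882) = 0.76995.
Therefore gamma(1) = 0.7699 (to 4 decimal places).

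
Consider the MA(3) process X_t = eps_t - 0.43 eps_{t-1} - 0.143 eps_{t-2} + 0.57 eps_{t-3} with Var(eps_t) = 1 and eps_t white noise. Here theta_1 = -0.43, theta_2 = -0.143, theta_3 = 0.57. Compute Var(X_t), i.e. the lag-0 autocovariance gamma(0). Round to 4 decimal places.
\gamma(0) = 1.5302

For an MA(q) process X_t = eps_t + sum_i theta_i eps_{t-i} with
Var(eps_t) = sigma^2, the variance is
  gamma(0) = sigma^2 * (1 + sum_i theta_i^2).
  sum_i theta_i^2 = (-0.43)^2 + (-0.143)^2 + (0.57)^2 = 0.1849 + 0.020449 + 0.3249 = 0.530249.
  gamma(0) = 1 * (1 + 0.530249) = 1 * 1.530249 = 1.530249, which rounds to 1.5302.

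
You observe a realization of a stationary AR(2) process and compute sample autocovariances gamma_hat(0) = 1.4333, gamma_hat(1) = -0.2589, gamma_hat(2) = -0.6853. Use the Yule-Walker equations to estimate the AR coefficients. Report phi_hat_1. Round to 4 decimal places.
\hat\phi_{1} = -0.2760

The Yule-Walker equations for an AR(p) process read, in matrix form,
  Gamma_p phi = r_p,   with   (Gamma_p)_{ij} = gamma(|i - j|),
                       (r_p)_i = gamma(i),   i,j = 1..p.
Substitute the sample gammas (Toeplitz matrix and right-hand side of size 2):
  Gamma_p = [[1.4333, -0.2589], [-0.2589, 1.4333]]
  r_p     = [-0.2589, -0.6853]
Written out:
  1.4333 phi_1 - 0.2589 phi_2 = -0.2589
  -0.2589 phi_1 + 1.4333 phi_2 = -0.6853
Solve by Cramer's rule:
  det = gamma(0)^2 - gamma(1)^2 = (1.4333)^2 - (-0.2589)^2 = 2.05434889 - 0.06702921 = 1.98731968
  phi_hat_1 = [gamma(1) gamma(0) - gamma(1) gamma(2)] / det = [(-0.2589)(1.4333) - (-0.2589)(-0.6853)] / 1.98731968 = -0.54850554 / 1.98731968 = -0.276
  phi_hat_2 = [gamma(0) gamma(2) - gamma(1)^2] / det = [(1.4333)(-0.6853) - (-0.2589)^2] / 1.98731968 = -1.0492697 / 1.98731968 = -0.528
So phi_hat = [-0.2760, -0.5280].
Therefore phi_hat_1 = -0.2760.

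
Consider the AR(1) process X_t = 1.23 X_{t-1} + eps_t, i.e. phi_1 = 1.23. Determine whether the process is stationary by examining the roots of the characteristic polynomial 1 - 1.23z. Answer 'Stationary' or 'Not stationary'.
\text{Not stationary}

The AR(p) characteristic polynomial is P(z) = 1 - 1.23z.
Stationarity requires all roots to lie outside the unit circle, i.e. |z| > 1 for every root.
This is linear in z: 1 + (-1.23) z = 0  =>  z = -1/(-1.23) = 0.813008,  |z| = 0.813008.
Moduli of all roots: 0.8130.
All moduli strictly greater than 1? No.
Verdict: Not stationary.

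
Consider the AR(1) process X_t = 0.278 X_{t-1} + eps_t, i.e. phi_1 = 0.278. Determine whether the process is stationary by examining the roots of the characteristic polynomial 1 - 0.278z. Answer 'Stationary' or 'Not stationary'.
\text{Stationary}

The AR(p) characteristic polynomial is P(z) = 1 - 0.278z.
Stationarity requires all roots to lie outside the unit circle, i.e. |z| > 1 for every root.
This is linear in z: 1 + (-0.278) z = 0  =>  z = -1/(-0.278) = 3.597122,  |z| = 3.597122.
Moduli of all roots: 3.5971.
All moduli strictly greater than 1? Yes.
Verdict: Stationary.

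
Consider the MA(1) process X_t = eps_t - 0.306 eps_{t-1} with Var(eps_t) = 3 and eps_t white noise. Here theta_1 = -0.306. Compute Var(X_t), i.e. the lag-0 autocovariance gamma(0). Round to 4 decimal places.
\gamma(0) = 3.2809

For an MA(q) process X_t = eps_t + sum_i theta_i eps_{t-i} with
Var(eps_t) = sigma^2, the variance is
  gamma(0) = sigma^2 * (1 + sum_i theta_i^2).
  sum_i theta_i^2 = (-0.306)^2 = 0.093636.
  gamma(0) = 3 * (1 + 0.093636) = 3 * 1.093636 = 3.280908, which rounds to 3.2809.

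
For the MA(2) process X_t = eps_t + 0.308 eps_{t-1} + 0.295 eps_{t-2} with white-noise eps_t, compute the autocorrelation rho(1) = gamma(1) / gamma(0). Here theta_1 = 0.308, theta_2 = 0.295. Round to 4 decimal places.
\rho(1) = 0.3375

For an MA(q) process with theta_0 = 1, the autocovariance is
  gamma(k) = sigma^2 * sum_{i=0..q-k} theta_i * theta_{i+k},
and rho(k) = gamma(k) / gamma(0). Sigma^2 cancels.
  numerator   = (1)*(0.308) + (0.308)*(0.295) = 0.39886.
  denominator = (1)^2 + (0.308)^2 + (0.295)^2 = 1.181889.
  rho(1) = 0.39886 / 1.181889 = 0.3375.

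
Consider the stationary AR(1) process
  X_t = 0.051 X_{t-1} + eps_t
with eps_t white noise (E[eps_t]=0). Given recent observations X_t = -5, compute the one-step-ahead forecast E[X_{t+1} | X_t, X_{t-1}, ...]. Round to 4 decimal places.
E[X_{t+1} \mid \mathcal F_t] = -0.2550

For an AR(p) model X_t = c + sum_i phi_i X_{t-i} + eps_t, the
one-step-ahead conditional mean is
  E[X_{t+1} | X_t, ...] = c + sum_i phi_i X_{t+1-i}.
Substitute known values:
  E[X_{t+1} | ...] = (0.051) * (-5)
                   = -0.2550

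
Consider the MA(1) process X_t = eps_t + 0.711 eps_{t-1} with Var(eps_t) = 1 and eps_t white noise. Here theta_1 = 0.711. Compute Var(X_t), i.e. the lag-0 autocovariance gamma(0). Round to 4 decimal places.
\gamma(0) = 1.5055

For an MA(q) process X_t = eps_t + sum_i theta_i eps_{t-i} with
Var(eps_t) = sigma^2, the variance is
  gamma(0) = sigma^2 * (1 + sum_i theta_i^2).
  sum_i theta_i^2 = (0.711)^2 = 0.505521.
  gamma(0) = 1 * (1 + 0.505521) = 1 * 1.505521 = 1.505521, which rounds to 1.5055.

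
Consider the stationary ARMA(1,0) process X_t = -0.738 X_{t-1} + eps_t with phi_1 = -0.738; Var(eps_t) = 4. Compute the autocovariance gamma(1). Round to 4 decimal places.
\gamma(1) = -6.4828

Multiply the model equation by X_{t-k} and take expectations. With theta_0 = psi_0 = 1 and psi_j the MA(infinity) weights, this gives
  gamma(k) - sum_i phi_i gamma(k-i) = c_k,
  c_k = sigma^2 * sum_{j=k..q} theta_j psi_{j-k}   (c_k = 0 for k > q),
using gamma(-m) = gamma(m).
Pure AR (q = 0): c_0 = sigma^2 = 4, c_k = 0 for k >= 1.
Equations for k = 0 and k = 1 (AR order 1):
  gamma(0) = phi_1 gamma(1) + c_0
  gamma(1) = phi_1 gamma(0) + c_1
Substituting the second into the first: gamma(0) (1 - phi_1^2) = c_0 + phi_1 c_1, so
  gamma(0) = c_0 / (1 - phi_1^2) = 4 / (1 - (-0.738)^2) = 4 / 0.455356 = 8.784336.
  gamma(1) = phi_1 gamma(0) = (-0.738)(8.784336) = -6.48284.
Therefore gamma(1) = -6.4828 (to 4 decimal places).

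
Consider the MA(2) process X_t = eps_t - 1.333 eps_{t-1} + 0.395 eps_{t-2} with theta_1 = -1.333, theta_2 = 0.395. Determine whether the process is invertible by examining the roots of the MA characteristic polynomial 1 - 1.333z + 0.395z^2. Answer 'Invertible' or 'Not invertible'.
\text{Invertible}

The MA(q) characteristic polynomial is P(z) = 1 - 1.333z + 0.395z^2.
Invertibility requires all roots to lie outside the unit circle, i.e. |z| > 1 for every root.
Set 1 + (-1.333) z + (0.395) z^2 = 0, i.e. a z^2 + b z + c = 0 with a = 0.395, b = -1.333, c = 1.
Discriminant D = b^2 - 4ac = (-1.333)^2 - 4*(0.395)*1 = 1.776889 - (1.58) = 0.196889.
D >= 0, so the roots are real: z = (-b +/- sqrt(D)) / (2a) = (1.333 +/- 0.443722) / (0.79).
  z_1 = (1.333 + 0.443722) / (0.79) = 2.249,   |z_1| = 2.249.
  z_2 = (1.333 - 0.443722) / (0.79) = 1.1257,   |z_2| = 1.1257.
Moduli of all roots: 2.2490, 1.1257.
All moduli strictly greater than 1? Yes.
Verdict: Invertible.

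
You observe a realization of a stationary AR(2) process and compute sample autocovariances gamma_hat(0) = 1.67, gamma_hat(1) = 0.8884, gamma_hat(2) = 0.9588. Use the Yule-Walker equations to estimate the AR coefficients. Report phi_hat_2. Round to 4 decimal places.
\hat\phi_{2} = 0.4060

The Yule-Walker equations for an AR(p) process read, in matrix form,
  Gamma_p phi = r_p,   with   (Gamma_p)_{ij} = gamma(|i - j|),
                       (r_p)_i = gamma(i),   i,j = 1..p.
Substitute the sample gammas (Toeplitz matrix and right-hand side of size 2):
  Gamma_p = [[1.67, 0.8884], [0.8884, 1.67]]
  r_p     = [0.8884, 0.9588]
Written out:
  1.67 phi_1 + 0.8884 phi_2 = 0.8884
  0.8884 phi_1 + 1.67 phi_2 = 0.9588
Solve by Cramer's rule:
  det = gamma(0)^2 - gamma(1)^2 = (1.67)^2 - (0.8884)^2 = 2.7889 - 0.78925456 = 1.99964544
  phi_hat_1 = [gamma(1) gamma(0) - gamma(1) gamma(2)] / det = [(0.8884)(1.67) - (0.8884)(0.9588)] / 1.99964544 = 0.63183008 / 1.99964544 = 0.316
  phi_hat_2 = [gamma(0) gamma(2) - gamma(1)^2] / det = [(1.67)(0.9588) - (0.8884)^2] / 1.99964544 = 0.81194144 / 1.99964544 = 0.406
So phi_hat = [0.3160, 0.4060].
Therefore phi_hat_2 = 0.4060.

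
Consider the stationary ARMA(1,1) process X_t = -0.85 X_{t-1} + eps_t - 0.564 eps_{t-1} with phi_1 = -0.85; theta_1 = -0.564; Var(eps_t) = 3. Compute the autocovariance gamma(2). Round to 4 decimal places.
\gamma(2) = 19.2226

Multiply the model equation by X_{t-k} and take expectations. With theta_0 = psi_0 = 1 and psi_j the MA(infinity) weights, this gives
  gamma(k) - sum_i phi_i gamma(k-i) = c_k,
  c_k = sigma^2 * sum_{j=k..q} theta_j psi_{j-k}   (c_k = 0 for k > q),
using gamma(-m) = gamma(m).
psi-weights needed (psi_j = theta_j + sum_i phi_i psi_{j-i}):
  psi_1 = theta_1 + phi_1 = -0.564 + (-0.85) = -1.414
Right-hand sides:
  c_0 = sigma^2 (1 + theta_1 psi_1) = 3 * (1 + (-0.564)(-1.414)) = 3 * 1.797496 = 5.392488
  c_1 = sigma^2 theta_1 = 3 * (-0.564) = -1.692
  c_2 = 0
Equations for k = 0 and k = 1 (AR order 1):
  gamma(0) = phi_1 gamma(1) + c_0
  gamma(1) = phi_1 gamma(0) + c_1
Substituting the second into the first: gamma(0) (1 - phi_1^2) = c_0 + phi_1 c_1, so
  gamma(0) = (c_0 + phi_1 c_1) / (1 - phi_1^2) = (5.392488 + (-0.85)(-1.692)) / (1 - (-0.85)^2) = 6.830688 / 0.2775 = 24.615092.
  gamma(1) = phi_1 gamma(0) + c_1 = (-0.85)(24.615092) + (-1.692) = -22.614828.
For k = 2 (> q): gamma(2) = phi_1 gamma(1) = (-0.85)(-22.614828) = 19.222604.
Therefore gamma(2) = 19.2226 (to 4 decimal places).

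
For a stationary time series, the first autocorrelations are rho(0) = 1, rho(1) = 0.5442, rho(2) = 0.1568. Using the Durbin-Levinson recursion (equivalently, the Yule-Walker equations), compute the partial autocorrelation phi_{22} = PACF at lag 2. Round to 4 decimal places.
\phi_{22} = -0.1980

The PACF at lag k is phi_{kk}, the last component of the solution
to the Yule-Walker system G_k phi = r_k where
  (G_k)_{ij} = rho(|i - j|), (r_k)_i = rho(i), i,j = 1..k.
Equivalently, Durbin-Levinson gives phi_{kk} iteratively:
  phi_{11} = rho(1)
  phi_{kk} = [rho(k) - sum_{j=1..k-1} phi_{k-1,j} rho(k-j)]
            / [1 - sum_{j=1..k-1} phi_{k-1,j} rho(j)],
  phi_{k,j} = phi_{k-1,j} - phi_{kk} phi_{k-1,k-j},  j = 1..k-1.
Step k = 1:
  phi_11 = rho(1) = 0.5442.
Step k = 2:
  phi_22 = [rho(2) - phi_11 rho(1)] / [1 - phi_11 rho(1)] = [0.1568 - (0.5442)(0.5442)] / [1 - (0.5442)(0.5442)]
         = -0.13935364 / 0.70384636 = -0.198.
Therefore phi_{22} = -0.1980.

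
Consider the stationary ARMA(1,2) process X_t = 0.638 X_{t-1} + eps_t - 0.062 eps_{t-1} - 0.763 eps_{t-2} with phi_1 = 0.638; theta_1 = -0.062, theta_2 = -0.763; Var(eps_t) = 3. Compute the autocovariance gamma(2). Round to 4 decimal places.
\gamma(2) = -1.3004

Multiply the model equation by X_{t-k} and take expectations. With theta_0 = psi_0 = 1 and psi_j the MA(infinity) weights, this gives
  gamma(k) - sum_i phi_i gamma(k-i) = c_k,
  c_k = sigma^2 * sum_{j=k..q} theta_j psi_{j-k}   (c_k = 0 for k > q),
using gamma(-m) = gamma(m).
psi-weights needed (psi_j = theta_j + sum_i phi_i psi_{j-i}):
  psi_1 = theta_1 + phi_1 = -0.062 + (0.638) = 0.576
  psi_2 = theta_2 + phi_1 psi_1 = -0.763 + (0.638)(0.576) = -0.395512
Right-hand sides:
  c_0 = sigma^2 (1 + theta_1 psi_1 + theta_2 psi_2) = 3 * (1 + (-0.062)(0.576) + (-0.763)(-0.395512)) = 3 * 1.266064 = 3.798191
  c_1 = sigma^2 (theta_1 + theta_2 psi_1) = 3 * (-0.062 + (-0.763)(0.576)) = -1.504464
  c_2 = sigma^2 theta_2 = 3 * (-0.763) = -2.289
Equations for k = 0 and k = 1 (AR order 1):
  gamma(0) = phi_1 gamma(1) + c_0
  gamma(1) = phi_1 gamma(0) + c_1
Substituting the second into the first: gamma(0) (1 - phi_1^2) = c_0 + phi_1 c_1, so
  gamma(0) = (c_0 + phi_1 c_1) / (1 - phi_1^2) = (3.798191 + (0.638)(-1.504464)) / (1 - (0.638)^2) = 2.838343 / 0.592956 = 4.786768.
  gamma(1) = phi_1 gamma(0) + c_1 = (0.638)(4.786768) + (-1.504464) = 1.549494.
For k = 2: gamma(2) = phi_1 gamma(1) + c_2
  = (0.638)(1.549494) + (-2.289) = -1.300423.
Therefore gamma(2) = -1.3004 (to 4 decimal places).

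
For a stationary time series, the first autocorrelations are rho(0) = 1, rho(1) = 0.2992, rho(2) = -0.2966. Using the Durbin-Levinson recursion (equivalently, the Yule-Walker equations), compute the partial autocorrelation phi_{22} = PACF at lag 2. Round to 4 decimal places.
\phi_{22} = -0.4241

The PACF at lag k is phi_{kk}, the last component of the solution
to the Yule-Walker system G_k phi = r_k where
  (G_k)_{ij} = rho(|i - j|), (r_k)_i = rho(i), i,j = 1..k.
Equivalently, Durbin-Levinson gives phi_{kk} iteratively:
  phi_{11} = rho(1)
  phi_{kk} = [rho(k) - sum_{j=1..k-1} phi_{k-1,j} rho(k-j)]
            / [1 - sum_{j=1..k-1} phi_{k-1,j} rho(j)],
  phi_{k,j} = phi_{k-1,j} - phi_{kk} phi_{k-1,k-j},  j = 1..k-1.
Step k = 1:
  phi_11 = rho(1) = 0.2992.
Step k = 2:
  phi_22 = [rho(2) - phi_11 rho(1)] / [1 - phi_11 rho(1)] = [-0.2966 - (0.2992)(0.2992)] / [1 - (0.2992)(0.2992)]
         = -0.38612064 / 0.91047936 = -0.4241.
Therefore phi_{22} = -0.4241.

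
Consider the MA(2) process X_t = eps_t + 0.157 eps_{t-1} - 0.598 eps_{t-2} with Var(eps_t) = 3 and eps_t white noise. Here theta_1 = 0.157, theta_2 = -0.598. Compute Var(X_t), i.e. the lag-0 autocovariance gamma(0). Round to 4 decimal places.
\gamma(0) = 4.1468

For an MA(q) process X_t = eps_t + sum_i theta_i eps_{t-i} with
Var(eps_t) = sigma^2, the variance is
  gamma(0) = sigma^2 * (1 + sum_i theta_i^2).
  sum_i theta_i^2 = (0.157)^2 + (-0.598)^2 = 0.024649 + 0.357604 = 0.382253.
  gamma(0) = 3 * (1 + 0.382253) = 3 * 1.382253 = 4.146759, which rounds to 4.1468.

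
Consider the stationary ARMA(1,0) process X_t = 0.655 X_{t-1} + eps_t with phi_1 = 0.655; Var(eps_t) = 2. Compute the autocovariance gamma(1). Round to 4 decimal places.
\gamma(1) = 2.2943

Multiply the model equation by X_{t-k} and take expectations. With theta_0 = psi_0 = 1 and psi_j the MA(infinity) weights, this gives
  gamma(k) - sum_i phi_i gamma(k-i) = c_k,
  c_k = sigma^2 * sum_{j=k..q} theta_j psi_{j-k}   (c_k = 0 for k > q),
using gamma(-m) = gamma(m).
Pure AR (q = 0): c_0 = sigma^2 = 2, c_k = 0 for k >= 1.
Equations for k = 0 and k = 1 (AR order 1):
  gamma(0) = phi_1 gamma(1) + c_0
  gamma(1) = phi_1 gamma(0) + c_1
Substituting the second into the first: gamma(0) (1 - phi_1^2) = c_0 + phi_1 c_1, so
  gamma(0) = c_0 / (1 - phi_1^2) = 2 / (1 - (0.655)^2) = 2 / 0.570975 = 3.50278.
  gamma(1) = phi_1 gamma(0) = (0.655)(3.50278) = 2.294321.
Therefore gamma(1) = 2.2943 (to 4 decimal places).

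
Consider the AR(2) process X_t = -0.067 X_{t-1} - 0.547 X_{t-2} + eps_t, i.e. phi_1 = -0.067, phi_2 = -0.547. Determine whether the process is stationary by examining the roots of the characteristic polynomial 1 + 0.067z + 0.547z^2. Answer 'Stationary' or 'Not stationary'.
\text{Stationary}

The AR(p) characteristic polynomial is P(z) = 1 + 0.067z + 0.547z^2.
Stationarity requires all roots to lie outside the unit circle, i.e. |z| > 1 for every root.
Set 1 + (0.067) z + (0.547) z^2 = 0, i.e. a z^2 + b z + c = 0 with a = 0.547, b = 0.067, c = 1.
Discriminant D = b^2 - 4ac = (0.067)^2 - 4*(0.547)*1 = 0.004489 - (2.188) = -2.183511.
D < 0, so the roots are the complex-conjugate pair z = (-b +/- i sqrt(-D)) / (2a) = -0.0612 +/- 1.3507i.
For a conjugate pair |z|^2 = z * conj(z) = (product of roots) = c/a = 1/(0.547) = 1.828154, so |z| = sqrt(1.828154) = 1.3521 for both roots.
Moduli of all roots: 1.3521, 1.3521.
All moduli strictly greater than 1? Yes.
Verdict: Stationary.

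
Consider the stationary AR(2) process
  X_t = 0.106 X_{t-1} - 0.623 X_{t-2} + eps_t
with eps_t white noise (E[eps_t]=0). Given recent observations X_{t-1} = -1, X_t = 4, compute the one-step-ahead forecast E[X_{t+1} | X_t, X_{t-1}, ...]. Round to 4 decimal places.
E[X_{t+1} \mid \mathcal F_t] = 1.0470

For an AR(p) model X_t = c + sum_i phi_i X_{t-i} + eps_t, the
one-step-ahead conditional mean is
  E[X_{t+1} | X_t, ...] = c + sum_i phi_i X_{t+1-i}.
Substitute known values:
  E[X_{t+1} | ...] = (0.106) * (4) + (-0.623) * (-1)
                   = 1.0470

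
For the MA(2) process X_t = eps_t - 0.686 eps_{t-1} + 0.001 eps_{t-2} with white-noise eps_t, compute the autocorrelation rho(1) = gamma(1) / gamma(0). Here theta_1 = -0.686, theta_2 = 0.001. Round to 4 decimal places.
\rho(1) = -0.4669

For an MA(q) process with theta_0 = 1, the autocovariance is
  gamma(k) = sigma^2 * sum_{i=0..q-k} theta_i * theta_{i+k},
and rho(k) = gamma(k) / gamma(0). Sigma^2 cancels.
  numerator   = (1)*(-0.686) + (-0.686)*(0.001) = -0.686686.
  denominator = (1)^2 + (-0.686)^2 + (0.001)^2 = 1.470597.
  rho(1) = -0.686686 / 1.470597 = -0.4669.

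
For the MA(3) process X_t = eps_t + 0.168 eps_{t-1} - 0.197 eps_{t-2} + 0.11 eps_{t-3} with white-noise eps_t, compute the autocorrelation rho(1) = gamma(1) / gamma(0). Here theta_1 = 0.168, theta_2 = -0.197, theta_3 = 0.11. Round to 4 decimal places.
\rho(1) = 0.1049

For an MA(q) process with theta_0 = 1, the autocovariance is
  gamma(k) = sigma^2 * sum_{i=0..q-k} theta_i * theta_{i+k},
and rho(k) = gamma(k) / gamma(0). Sigma^2 cancels.
  numerator   = (1)*(0.168) + (0.168)*(-0.197) + (-0.197)*(0.11) = 0.113234.
  denominator = (1)^2 + (0.168)^2 + (-0.197)^2 + (0.11)^2 = 1.079133.
  rho(1) = 0.113234 / 1.079133 = 0.1049.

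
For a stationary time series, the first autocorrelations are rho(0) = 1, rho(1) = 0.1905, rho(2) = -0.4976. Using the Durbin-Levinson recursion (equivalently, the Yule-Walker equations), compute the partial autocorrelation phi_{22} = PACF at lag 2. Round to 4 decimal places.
\phi_{22} = -0.5540

The PACF at lag k is phi_{kk}, the last component of the solution
to the Yule-Walker system G_k phi = r_k where
  (G_k)_{ij} = rho(|i - j|), (r_k)_i = rho(i), i,j = 1..k.
Equivalently, Durbin-Levinson gives phi_{kk} iteratively:
  phi_{11} = rho(1)
  phi_{kk} = [rho(k) - sum_{j=1..k-1} phi_{k-1,j} rho(k-j)]
            / [1 - sum_{j=1..k-1} phi_{k-1,j} rho(j)],
  phi_{k,j} = phi_{k-1,j} - phi_{kk} phi_{k-1,k-j},  j = 1..k-1.
Step k = 1:
  phi_11 = rho(1) = 0.1905.
Step k = 2:
  phi_22 = [rho(2) - phi_11 rho(1)] / [1 - phi_11 rho(1)] = [-0.4976 - (0.1905)(0.1905)] / [1 - (0.1905)(0.1905)]
         = -0.53389025 / 0.96370975 = -0.554.
Therefore phi_{22} = -0.5540.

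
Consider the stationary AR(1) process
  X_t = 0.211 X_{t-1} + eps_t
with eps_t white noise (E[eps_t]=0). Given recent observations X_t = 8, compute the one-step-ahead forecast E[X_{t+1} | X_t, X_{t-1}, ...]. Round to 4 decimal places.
E[X_{t+1} \mid \mathcal F_t] = 1.6880

For an AR(p) model X_t = c + sum_i phi_i X_{t-i} + eps_t, the
one-step-ahead conditional mean is
  E[X_{t+1} | X_t, ...] = c + sum_i phi_i X_{t+1-i}.
Substitute known values:
  E[X_{t+1} | ...] = (0.211) * (8)
                   = 1.6880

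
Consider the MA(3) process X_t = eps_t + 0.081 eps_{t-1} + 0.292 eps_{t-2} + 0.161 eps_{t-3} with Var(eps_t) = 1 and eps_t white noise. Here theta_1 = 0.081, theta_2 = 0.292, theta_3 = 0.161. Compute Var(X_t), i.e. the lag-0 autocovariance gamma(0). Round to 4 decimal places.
\gamma(0) = 1.1177

For an MA(q) process X_t = eps_t + sum_i theta_i eps_{t-i} with
Var(eps_t) = sigma^2, the variance is
  gamma(0) = sigma^2 * (1 + sum_i theta_i^2).
  sum_i theta_i^2 = (0.081)^2 + (0.292)^2 + (0.161)^2 = 0.006561 + 0.085264 + 0.025921 = 0.117746.
  gamma(0) = 1 * (1 + 0.117746) = 1 * 1.117746 = 1.117746, which rounds to 1.1177.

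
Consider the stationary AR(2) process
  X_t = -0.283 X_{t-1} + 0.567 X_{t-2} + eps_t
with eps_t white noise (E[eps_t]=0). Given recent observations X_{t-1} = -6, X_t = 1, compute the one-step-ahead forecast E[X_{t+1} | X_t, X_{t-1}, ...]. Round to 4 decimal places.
E[X_{t+1} \mid \mathcal F_t] = -3.6850

For an AR(p) model X_t = c + sum_i phi_i X_{t-i} + eps_t, the
one-step-ahead conditional mean is
  E[X_{t+1} | X_t, ...] = c + sum_i phi_i X_{t+1-i}.
Substitute known values:
  E[X_{t+1} | ...] = (-0.283) * (1) + (0.567) * (-6)
                   = -3.6850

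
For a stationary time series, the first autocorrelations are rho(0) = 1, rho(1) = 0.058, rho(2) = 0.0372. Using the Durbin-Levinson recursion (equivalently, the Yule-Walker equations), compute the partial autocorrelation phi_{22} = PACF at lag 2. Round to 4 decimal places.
\phi_{22} = 0.0340

The PACF at lag k is phi_{kk}, the last component of the solution
to the Yule-Walker system G_k phi = r_k where
  (G_k)_{ij} = rho(|i - j|), (r_k)_i = rho(i), i,j = 1..k.
Equivalently, Durbin-Levinson gives phi_{kk} iteratively:
  phi_{11} = rho(1)
  phi_{kk} = [rho(k) - sum_{j=1..k-1} phi_{k-1,j} rho(k-j)]
            / [1 - sum_{j=1..k-1} phi_{k-1,j} rho(j)],
  phi_{k,j} = phi_{k-1,j} - phi_{kk} phi_{k-1,k-j},  j = 1..k-1.
Step k = 1:
  phi_11 = rho(1) = 0.058.
Step k = 2:
  phi_22 = [rho(2) - phi_11 rho(1)] / [1 - phi_11 rho(1)] = [0.0372 - (0.058)(0.058)] / [1 - (0.058)(0.058)]
         = 0.033836 / 0.996636 = 0.034.
Therefore phi_{22} = 0.0340.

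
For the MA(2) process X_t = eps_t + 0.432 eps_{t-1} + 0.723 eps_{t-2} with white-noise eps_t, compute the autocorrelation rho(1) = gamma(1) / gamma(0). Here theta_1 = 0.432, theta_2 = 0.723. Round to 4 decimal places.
\rho(1) = 0.4354

For an MA(q) process with theta_0 = 1, the autocovariance is
  gamma(k) = sigma^2 * sum_{i=0..q-k} theta_i * theta_{i+k},
and rho(k) = gamma(k) / gamma(0). Sigma^2 cancels.
  numerator   = (1)*(0.432) + (0.432)*(0.723) = 0.744336.
  denominator = (1)^2 + (0.432)^2 + (0.723)^2 = 1.709353.
  rho(1) = 0.744336 / 1.709353 = 0.4354.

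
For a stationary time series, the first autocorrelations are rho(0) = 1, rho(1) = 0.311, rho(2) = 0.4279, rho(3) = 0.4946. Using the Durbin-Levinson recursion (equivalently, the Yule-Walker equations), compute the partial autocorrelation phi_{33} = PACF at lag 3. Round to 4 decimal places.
\phi_{33} = 0.3790

The PACF at lag k is phi_{kk}, the last component of the solution
to the Yule-Walker system G_k phi = r_k where
  (G_k)_{ij} = rho(|i - j|), (r_k)_i = rho(i), i,j = 1..k.
Equivalently, Durbin-Levinson gives phi_{kk} iteratively:
  phi_{11} = rho(1)
  phi_{kk} = [rho(k) - sum_{j=1..k-1} phi_{k-1,j} rho(k-j)]
            / [1 - sum_{j=1..k-1} phi_{k-1,j} rho(j)],
  phi_{k,j} = phi_{k-1,j} - phi_{kk} phi_{k-1,k-j},  j = 1..k-1.
Step k = 1:
  phi_11 = rho(1) = 0.311.
Step k = 2:
  phi_22 = [rho(2) - phi_11 rho(1)] / [1 - phi_11 rho(1)] = [0.4279 - (0.311)(0.311)] / [1 - (0.311)(0.311)]
         = 0.331179 / 0.903279 = 0.366641.
  Update: phi_21 = phi_11 - phi_22 phi_11 = 0.311 - (0.366641)(0.311) = 0.196975.
Step k = 3:
  phi_33 = [rho(3) - phi_21 rho(2) - phi_22 rho(1)] / [1 - phi_21 rho(1) - phi_22 rho(2)]
    numerator   = 0.4946 - (0.196975)(0.4279) - (0.366641)(0.311) = 0.29628922
    denominator = 1 - (0.196975)(0.311) - (0.366641)(0.4279) = 0.78185524
  phi_33 = 0.29628922 / 0.78185524 = 0.379.
Therefore phi_{33} = 0.3790.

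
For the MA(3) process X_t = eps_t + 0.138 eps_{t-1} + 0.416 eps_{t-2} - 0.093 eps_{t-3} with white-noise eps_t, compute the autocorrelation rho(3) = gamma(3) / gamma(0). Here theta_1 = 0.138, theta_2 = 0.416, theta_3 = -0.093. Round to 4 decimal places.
\rho(3) = -0.0775

For an MA(q) process with theta_0 = 1, the autocovariance is
  gamma(k) = sigma^2 * sum_{i=0..q-k} theta_i * theta_{i+k},
and rho(k) = gamma(k) / gamma(0). Sigma^2 cancels.
  numerator   = (1)*(-0.093) = -0.093.
  denominator = (1)^2 + (0.138)^2 + (0.416)^2 + (-0.093)^2 = 1.200749.
  rho(3) = -0.093 / 1.200749 = -0.0775.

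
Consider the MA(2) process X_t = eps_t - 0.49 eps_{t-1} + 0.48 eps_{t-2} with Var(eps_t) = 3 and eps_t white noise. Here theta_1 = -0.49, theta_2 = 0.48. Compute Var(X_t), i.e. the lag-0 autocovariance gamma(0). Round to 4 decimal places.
\gamma(0) = 4.4115

For an MA(q) process X_t = eps_t + sum_i theta_i eps_{t-i} with
Var(eps_t) = sigma^2, the variance is
  gamma(0) = sigma^2 * (1 + sum_i theta_i^2).
  sum_i theta_i^2 = (-0.49)^2 + (0.48)^2 = 0.2401 + 0.2304 = 0.4705.
  gamma(0) = 3 * (1 + 0.4705) = 3 * 1.4705 = 4.4115.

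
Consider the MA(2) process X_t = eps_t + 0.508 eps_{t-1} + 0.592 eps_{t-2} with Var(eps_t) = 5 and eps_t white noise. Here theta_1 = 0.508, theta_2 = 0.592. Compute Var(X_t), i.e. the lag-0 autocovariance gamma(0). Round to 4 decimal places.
\gamma(0) = 8.0426

For an MA(q) process X_t = eps_t + sum_i theta_i eps_{t-i} with
Var(eps_t) = sigma^2, the variance is
  gamma(0) = sigma^2 * (1 + sum_i theta_i^2).
  sum_i theta_i^2 = (0.508)^2 + (0.592)^2 = 0.258064 + 0.350464 = 0.608528.
  gamma(0) = 5 * (1 + 0.608528) = 5 * 1.608528 = 8.04264, which rounds to 8.0426.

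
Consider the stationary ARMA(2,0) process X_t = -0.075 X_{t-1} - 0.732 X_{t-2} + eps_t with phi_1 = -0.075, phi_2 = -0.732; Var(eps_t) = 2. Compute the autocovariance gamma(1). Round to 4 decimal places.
\gamma(1) = -0.1869

Multiply the model equation by X_{t-k} and take expectations. With theta_0 = psi_0 = 1 and psi_j the MA(infinity) weights, this gives
  gamma(k) - sum_i phi_i gamma(k-i) = c_k,
  c_k = sigma^2 * sum_{j=k..q} theta_j psi_{j-k}   (c_k = 0 for k > q),
using gamma(-m) = gamma(m).
Pure AR (q = 0): c_0 = sigma^2 = 2, c_k = 0 for k >= 1.
Equations for k = 0, 1, 2 (AR order 2, c_2 = 0):
  (E0) gamma(0) = phi_1 gamma(1) + phi_2 gamma(2) + c_0
  (E1) gamma(1) = phi_1 gamma(0) + phi_2 gamma(1) + c_1
  (E2) gamma(2) = phi_1 gamma(1) + phi_2 gamma(0)
From (E1): gamma(1) = A gamma(0) + B with
  A = phi_1 / (1 - phi_2) = -0.075 / 1.732 = -0.043303,   B = c_1 / (1 - phi_2) = 0 / 1.732 = 0.
Insert (E2) into (E0): gamma(0) (1 - phi_2^2) = phi_1 (1 + phi_2) gamma(1) + c_0.
  phi_1 (1 + phi_2) = (-0.075)(0.268) = -0.0201,   1 - phi_2^2 = 0.464176.
Replace gamma(1) by A gamma(0) + B and collect gamma(0):
  gamma(0) [0.464176 - (-0.0201)(-0.043303)] = c_0 = 2
  gamma(0) * 0.463306 = 2
  gamma(0) = 2 / 0.463306 = 4.316805.
  gamma(1) = A gamma(0) = (-0.043303)(4.316805) = -0.186929.
Therefore gamma(1) = -0.1869 (to 4 decimal places).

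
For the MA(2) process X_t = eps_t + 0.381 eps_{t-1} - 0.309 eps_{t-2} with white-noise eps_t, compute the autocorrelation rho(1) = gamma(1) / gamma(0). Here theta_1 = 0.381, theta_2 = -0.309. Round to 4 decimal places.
\rho(1) = 0.2122

For an MA(q) process with theta_0 = 1, the autocovariance is
  gamma(k) = sigma^2 * sum_{i=0..q-k} theta_i * theta_{i+k},
and rho(k) = gamma(k) / gamma(0). Sigma^2 cancels.
  numerator   = (1)*(0.381) + (0.381)*(-0.309) = 0.263271.
  denominator = (1)^2 + (0.381)^2 + (-0.309)^2 = 1.240642.
  rho(1) = 0.263271 / 1.240642 = 0.2122.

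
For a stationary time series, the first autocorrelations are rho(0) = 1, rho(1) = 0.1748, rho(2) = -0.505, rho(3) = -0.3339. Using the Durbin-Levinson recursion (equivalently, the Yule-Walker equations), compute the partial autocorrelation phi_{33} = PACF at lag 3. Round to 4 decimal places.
\phi_{33} = -0.1489

The PACF at lag k is phi_{kk}, the last component of the solution
to the Yule-Walker system G_k phi = r_k where
  (G_k)_{ij} = rho(|i - j|), (r_k)_i = rho(i), i,j = 1..k.
Equivalently, Durbin-Levinson gives phi_{kk} iteratively:
  phi_{11} = rho(1)
  phi_{kk} = [rho(k) - sum_{j=1..k-1} phi_{k-1,j} rho(k-j)]
            / [1 - sum_{j=1..k-1} phi_{k-1,j} rho(j)],
  phi_{k,j} = phi_{k-1,j} - phi_{kk} phi_{k-1,k-j},  j = 1..k-1.
Step k = 1:
  phi_11 = rho(1) = 0.1748.
Step k = 2:
  phi_22 = [rho(2) - phi_11 rho(1)] / [1 - phi_11 rho(1)] = [-0.505 - (0.1748)(0.1748)] / [1 - (0.1748)(0.1748)]
         = -0.53555504 / 0.96944496 = -0.552435.
  Update: phi_21 = phi_11 - phi_22 phi_11 = 0.1748 - (-0.552435)(0.1748) = 0.271366.
Step k = 3:
  phi_33 = [rho(3) - phi_21 rho(2) - phi_22 rho(1)] / [1 - phi_21 rho(1) - phi_22 rho(2)]
    numerator   = -0.3339 - (0.271366)(-0.505) - (-0.552435)(0.1748) = -0.10029479
    denominator = 1 - (0.271366)(0.1748) - (-0.552435)(-0.505) = 0.67358577
  phi_33 = -0.10029479 / 0.67358577 = -0.1489.
Therefore phi_{33} = -0.1489.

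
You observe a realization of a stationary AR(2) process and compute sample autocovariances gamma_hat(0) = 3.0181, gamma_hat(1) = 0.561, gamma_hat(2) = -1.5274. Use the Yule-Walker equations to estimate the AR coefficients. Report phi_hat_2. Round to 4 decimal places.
\hat\phi_{2} = -0.5600

The Yule-Walker equations for an AR(p) process read, in matrix form,
  Gamma_p phi = r_p,   with   (Gamma_p)_{ij} = gamma(|i - j|),
                       (r_p)_i = gamma(i),   i,j = 1..p.
Substitute the sample gammas (Toeplitz matrix and right-hand side of size 2):
  Gamma_p = [[3.0181, 0.561], [0.561, 3.0181]]
  r_p     = [0.561, -1.5274]
Written out:
  3.0181 phi_1 + 0.561 phi_2 = 0.561
  0.561 phi_1 + 3.0181 phi_2 = -1.5274
Solve by Cramer's rule:
  det = gamma(0)^2 - gamma(1)^2 = (3.0181)^2 - (0.561)^2 = 9.10892761 - 0.314721 = 8.79420661
  phi_hat_1 = [gamma(1) gamma(0) - gamma(1) gamma(2)] / det = [(0.561)(3.0181) - (0.561)(-1.5274)] / 8.79420661 = 2.5500255 / 8.79420661 = 0.29
  phi_hat_2 = [gamma(0) gamma(2) - gamma(1)^2] / det = [(3.0181)(-1.5274) - (0.561)^2] / 8.79420661 = -4.92456694 / 8.79420661 = -0.56
So phi_hat = [0.2900, -0.5600].
Therefore phi_hat_2 = -0.5600.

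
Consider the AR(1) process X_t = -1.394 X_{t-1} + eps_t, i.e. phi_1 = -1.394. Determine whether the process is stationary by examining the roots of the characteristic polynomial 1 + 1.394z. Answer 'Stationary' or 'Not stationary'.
\text{Not stationary}

The AR(p) characteristic polynomial is P(z) = 1 + 1.394z.
Stationarity requires all roots to lie outside the unit circle, i.e. |z| > 1 for every root.
This is linear in z: 1 + (1.394) z = 0  =>  z = -1/(1.394) = -0.71736,  |z| = 0.71736.
Moduli of all roots: 0.7174.
All moduli strictly greater than 1? No.
Verdict: Not stationary.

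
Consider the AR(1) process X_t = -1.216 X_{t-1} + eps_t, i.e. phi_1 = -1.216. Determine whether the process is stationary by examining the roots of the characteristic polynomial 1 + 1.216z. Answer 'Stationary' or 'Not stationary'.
\text{Not stationary}

The AR(p) characteristic polynomial is P(z) = 1 + 1.216z.
Stationarity requires all roots to lie outside the unit circle, i.e. |z| > 1 for every root.
This is linear in z: 1 + (1.216) z = 0  =>  z = -1/(1.216) = -0.822368,  |z| = 0.822368.
Moduli of all roots: 0.8224.
All moduli strictly greater than 1? No.
Verdict: Not stationary.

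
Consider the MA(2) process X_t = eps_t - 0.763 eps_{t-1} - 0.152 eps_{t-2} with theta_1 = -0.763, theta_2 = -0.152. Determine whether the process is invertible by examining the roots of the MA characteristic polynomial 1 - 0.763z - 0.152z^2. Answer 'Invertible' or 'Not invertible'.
\text{Invertible}

The MA(q) characteristic polynomial is P(z) = 1 - 0.763z - 0.152z^2.
Invertibility requires all roots to lie outside the unit circle, i.e. |z| > 1 for every root.
Set 1 + (-0.763) z + (-0.152) z^2 = 0, i.e. a z^2 + b z + c = 0 with a = -0.152, b = -0.763, c = 1.
Discriminant D = b^2 - 4ac = (-0.763)^2 - 4*(-0.152)*1 = 0.582169 - (-0.608) = 1.190169.
D >= 0, so the roots are real: z = (-b +/- sqrt(D)) / (2a) = (0.763 +/- 1.090949) / (-0.304).
  z_1 = (0.763 + 1.090949) / (-0.304) = -6.0985,   |z_1| = 6.0985.
  z_2 = (0.763 - 1.090949) / (-0.304) = 1.0788,   |z_2| = 1.0788.
Moduli of all roots: 6.0985, 1.0788.
All moduli strictly greater than 1? Yes.
Verdict: Invertible.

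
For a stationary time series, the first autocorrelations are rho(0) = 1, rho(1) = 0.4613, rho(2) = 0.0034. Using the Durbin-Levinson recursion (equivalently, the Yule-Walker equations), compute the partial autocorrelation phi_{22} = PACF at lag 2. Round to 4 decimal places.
\phi_{22} = -0.2660

The PACF at lag k is phi_{kk}, the last component of the solution
to the Yule-Walker system G_k phi = r_k where
  (G_k)_{ij} = rho(|i - j|), (r_k)_i = rho(i), i,j = 1..k.
Equivalently, Durbin-Levinson gives phi_{kk} iteratively:
  phi_{11} = rho(1)
  phi_{kk} = [rho(k) - sum_{j=1..k-1} phi_{k-1,j} rho(k-j)]
            / [1 - sum_{j=1..k-1} phi_{k-1,j} rho(j)],
  phi_{k,j} = phi_{k-1,j} - phi_{kk} phi_{k-1,k-j},  j = 1..k-1.
Step k = 1:
  phi_11 = rho(1) = 0.4613.
Step k = 2:
  phi_22 = [rho(2) - phi_11 rho(1)] / [1 - phi_11 rho(1)] = [0.0034 - (0.4613)(0.4613)] / [1 - (0.4613)(0.4613)]
         = -0.20939769 / 0.78720231 = -0.266.
Therefore phi_{22} = -0.2660.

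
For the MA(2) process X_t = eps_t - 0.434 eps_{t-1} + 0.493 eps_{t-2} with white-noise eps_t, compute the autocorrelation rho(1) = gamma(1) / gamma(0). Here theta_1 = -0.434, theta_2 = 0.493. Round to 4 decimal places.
\rho(1) = -0.4527

For an MA(q) process with theta_0 = 1, the autocovariance is
  gamma(k) = sigma^2 * sum_{i=0..q-k} theta_i * theta_{i+k},
and rho(k) = gamma(k) / gamma(0). Sigma^2 cancels.
  numerator   = (1)*(-0.434) + (-0.434)*(0.493) = -0.647962.
  denominator = (1)^2 + (-0.434)^2 + (0.493)^2 = 1.431405.
  rho(1) = -0.647962 / 1.431405 = -0.4527.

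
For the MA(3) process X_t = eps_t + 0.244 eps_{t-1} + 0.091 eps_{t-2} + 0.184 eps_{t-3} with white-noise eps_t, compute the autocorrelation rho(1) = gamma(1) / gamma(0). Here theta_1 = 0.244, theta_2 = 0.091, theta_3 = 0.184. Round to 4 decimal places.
\rho(1) = 0.2568

For an MA(q) process with theta_0 = 1, the autocovariance is
  gamma(k) = sigma^2 * sum_{i=0..q-k} theta_i * theta_{i+k},
and rho(k) = gamma(k) / gamma(0). Sigma^2 cancels.
  numerator   = (1)*(0.244) + (0.244)*(0.091) + (0.091)*(0.184) = 0.282948.
  denominator = (1)^2 + (0.244)^2 + (0.091)^2 + (0.184)^2 = 1.101673.
  rho(1) = 0.282948 / 1.101673 = 0.2568.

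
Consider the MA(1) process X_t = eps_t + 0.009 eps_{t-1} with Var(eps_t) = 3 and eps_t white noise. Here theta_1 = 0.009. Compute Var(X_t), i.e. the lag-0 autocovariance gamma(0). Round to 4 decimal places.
\gamma(0) = 3.0002

For an MA(q) process X_t = eps_t + sum_i theta_i eps_{t-i} with
Var(eps_t) = sigma^2, the variance is
  gamma(0) = sigma^2 * (1 + sum_i theta_i^2).
  sum_i theta_i^2 = (0.009)^2 = 0.000081.
  gamma(0) = 3 * (1 + 0.000081) = 3 * 1.000081 = 3.000243, which rounds to 3.0002.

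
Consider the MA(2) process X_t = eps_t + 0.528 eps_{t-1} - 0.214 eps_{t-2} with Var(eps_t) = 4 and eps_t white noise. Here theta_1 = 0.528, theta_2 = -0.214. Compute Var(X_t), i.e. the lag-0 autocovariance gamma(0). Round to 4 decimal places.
\gamma(0) = 5.2983

For an MA(q) process X_t = eps_t + sum_i theta_i eps_{t-i} with
Var(eps_t) = sigma^2, the variance is
  gamma(0) = sigma^2 * (1 + sum_i theta_i^2).
  sum_i theta_i^2 = (0.528)^2 + (-0.214)^2 = 0.278784 + 0.045796 = 0.32458.
  gamma(0) = 4 * (1 + 0.32458) = 4 * 1.32458 = 5.29832, which rounds to 5.2983.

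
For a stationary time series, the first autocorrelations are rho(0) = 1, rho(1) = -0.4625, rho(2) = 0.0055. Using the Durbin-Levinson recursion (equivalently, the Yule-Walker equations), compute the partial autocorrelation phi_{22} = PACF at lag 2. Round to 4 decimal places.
\phi_{22} = -0.2651

The PACF at lag k is phi_{kk}, the last component of the solution
to the Yule-Walker system G_k phi = r_k where
  (G_k)_{ij} = rho(|i - j|), (r_k)_i = rho(i), i,j = 1..k.
Equivalently, Durbin-Levinson gives phi_{kk} iteratively:
  phi_{11} = rho(1)
  phi_{kk} = [rho(k) - sum_{j=1..k-1} phi_{k-1,j} rho(k-j)]
            / [1 - sum_{j=1..k-1} phi_{k-1,j} rho(j)],
  phi_{k,j} = phi_{k-1,j} - phi_{kk} phi_{k-1,k-j},  j = 1..k-1.
Step k = 1:
  phi_11 = rho(1) = -0.4625.
Step k = 2:
  phi_22 = [rho(2) - phi_11 rho(1)] / [1 - phi_11 rho(1)] = [0.0055 - (-0.4625)(-0.4625)] / [1 - (-0.4625)(-0.4625)]
         = -0.20840625 / 0.78609375 = -0.2651.
Therefore phi_{22} = -0.2651.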